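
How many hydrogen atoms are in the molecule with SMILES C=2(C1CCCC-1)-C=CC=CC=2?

14

Hydrogens are implicit in SMILES; fill each atom to its normal valence:
  5 × C (aromatic): 1 H each → 5
  4 × C: 2 H each → 8
  1 × C: 1 H
  1 × C (aromatic): no H
  Total hydrogens = 14.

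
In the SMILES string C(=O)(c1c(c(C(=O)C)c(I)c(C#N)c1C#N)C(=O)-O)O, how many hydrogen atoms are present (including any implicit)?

Hydrogens are implicit in SMILES; fill each atom to its normal valence:
  6 × C (aromatic): no H
  5 × C: no H
  3 × O: no H
  2 × N: no H
  2 × O: 1 H each → 2
  1 × C: 3 H
  1 × I: no H
  Total hydrogens = 5.

5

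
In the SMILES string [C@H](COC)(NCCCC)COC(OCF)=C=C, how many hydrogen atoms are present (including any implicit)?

Hydrogens are implicit in SMILES; fill each atom to its normal valence:
  7 × C: 2 H each → 14
  3 × O: no H
  2 × C: 3 H each → 6
  2 × C: no H
  1 × C: 1 H
  1 × F: no H
  1 × N: 1 H
  Total hydrogens = 22.

22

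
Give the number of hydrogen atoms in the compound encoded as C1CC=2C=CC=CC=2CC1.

12

Hydrogens are implicit in SMILES; fill each atom to its normal valence:
  4 × C: 2 H each → 8
  4 × C (aromatic): 1 H each → 4
  2 × C (aromatic): no H
  Total hydrogens = 12.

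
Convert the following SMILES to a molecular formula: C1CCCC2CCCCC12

Heavy atoms from the SMILES: 10 C.
Implicit hydrogens by atom environment:
  8 × C: 2 H each → 16
  2 × C: 1 H each → 2
  Total hydrogens = 18.
Molecular formula: C10H18

C10H18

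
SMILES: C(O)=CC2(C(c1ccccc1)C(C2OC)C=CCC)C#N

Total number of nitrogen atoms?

1

The symbol for nitrogen appears 1 time in the SMILES.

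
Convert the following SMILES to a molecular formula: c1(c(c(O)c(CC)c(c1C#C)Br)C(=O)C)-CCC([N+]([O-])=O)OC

Heavy atoms from the SMILES: 1 Br, 16 C, 1 N, 5 O.
Implicit hydrogens by atom environment:
  6 × C (aromatic): no H
  3 × C: 3 H each → 9
  3 × C: 2 H each → 6
  3 × O: no H
  2 × C: 1 H each → 2
  2 × C: no H
  1 × Br: no H
  1 × N (charge +1): no H
  1 × O: 1 H
  1 × O (charge -1): no H
  Total hydrogens = 18.
Molecular formula: C16H18BrNO5

C16H18BrNO5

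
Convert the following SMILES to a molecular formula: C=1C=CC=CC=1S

C6H6S

Heavy atoms from the SMILES: 6 C, 1 S.
Implicit hydrogens by atom environment:
  5 × C (aromatic): 1 H each → 5
  1 × C (aromatic): no H
  1 × S: 1 H
  Total hydrogens = 6.
Molecular formula: C6H6S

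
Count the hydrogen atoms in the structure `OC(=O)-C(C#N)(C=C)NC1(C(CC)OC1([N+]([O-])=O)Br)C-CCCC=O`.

20

Hydrogens are implicit in SMILES; fill each atom to its normal valence:
  6 × C: 2 H each → 12
  5 × C: no H
  4 × O: no H
  3 × C: 1 H each → 3
  1 × Br: no H
  1 × C: 3 H
  1 × N: 1 H
  1 × N (charge +1): no H
  1 × N: no H
  1 × O: 1 H
  1 × O (charge -1): no H
  Total hydrogens = 20.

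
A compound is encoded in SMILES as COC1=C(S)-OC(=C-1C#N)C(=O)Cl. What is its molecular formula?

Heavy atoms from the SMILES: 7 C, 1 Cl, 1 N, 3 O, 1 S.
Implicit hydrogens by atom environment:
  4 × C (aromatic): no H
  2 × C: no H
  2 × O: no H
  1 × C: 3 H
  1 × Cl: no H
  1 × N: no H
  1 × O (aromatic): no H
  1 × S: 1 H
  Total hydrogens = 4.
Molecular formula: C7H4ClNO3S

C7H4ClNO3S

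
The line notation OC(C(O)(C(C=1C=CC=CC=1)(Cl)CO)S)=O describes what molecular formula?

C10H11ClO4S

Heavy atoms from the SMILES: 10 C, 1 Cl, 4 O, 1 S.
Implicit hydrogens by atom environment:
  5 × C (aromatic): 1 H each → 5
  3 × C: no H
  3 × O: 1 H each → 3
  1 × C: 2 H
  1 × C (aromatic): no H
  1 × Cl: no H
  1 × O: no H
  1 × S: 1 H
  Total hydrogens = 11.
Molecular formula: C10H11ClO4S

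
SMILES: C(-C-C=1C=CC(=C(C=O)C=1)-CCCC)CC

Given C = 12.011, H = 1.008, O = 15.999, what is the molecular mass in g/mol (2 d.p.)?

218.34

Molecular formula: C15H22O.
M = 15×12.011 + 22×1.008 + 1×15.999 = 218.34 g/mol.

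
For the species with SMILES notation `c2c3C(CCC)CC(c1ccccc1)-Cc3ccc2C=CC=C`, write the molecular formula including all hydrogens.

Heavy atoms from the SMILES: 23 C.
Implicit hydrogens by atom environment:
  8 × C (aromatic): 1 H each → 8
  5 × C: 2 H each → 10
  5 × C: 1 H each → 5
  4 × C (aromatic): no H
  1 × C: 3 H
  Total hydrogens = 26.
Molecular formula: C23H26

C23H26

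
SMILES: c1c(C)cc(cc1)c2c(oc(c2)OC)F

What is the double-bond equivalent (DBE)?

Molecular formula from the SMILES: C12H11FO2.
DoU = (2C + 2 + N − H − X)/2 = (2·12 + 2 + 0 − 11 − 1)/2 = 14/2 = 7.
(Structurally: 2 ring(s) + 5 π bond(s) = 7.)

7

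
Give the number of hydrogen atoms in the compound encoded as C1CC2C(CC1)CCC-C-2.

Hydrogens are implicit in SMILES; fill each atom to its normal valence:
  8 × C: 2 H each → 16
  2 × C: 1 H each → 2
  Total hydrogens = 18.

18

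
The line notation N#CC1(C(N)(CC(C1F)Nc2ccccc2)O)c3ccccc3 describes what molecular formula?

Heavy atoms from the SMILES: 18 C, 1 F, 3 N, 1 O.
Implicit hydrogens by atom environment:
  10 × C (aromatic): 1 H each → 10
  3 × C: no H
  2 × C: 1 H each → 2
  2 × C (aromatic): no H
  1 × C: 2 H
  1 × F: no H
  1 × N: 2 H
  1 × N: 1 H
  1 × N: no H
  1 × O: 1 H
  Total hydrogens = 18.
Molecular formula: C18H18FN3O

C18H18FN3O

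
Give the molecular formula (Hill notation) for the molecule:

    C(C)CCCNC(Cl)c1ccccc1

C12H18ClN

Heavy atoms from the SMILES: 12 C, 1 Cl, 1 N.
Implicit hydrogens by atom environment:
  5 × C (aromatic): 1 H each → 5
  4 × C: 2 H each → 8
  1 × C: 3 H
  1 × C: 1 H
  1 × C (aromatic): no H
  1 × Cl: no H
  1 × N: 1 H
  Total hydrogens = 18.
Molecular formula: C12H18ClN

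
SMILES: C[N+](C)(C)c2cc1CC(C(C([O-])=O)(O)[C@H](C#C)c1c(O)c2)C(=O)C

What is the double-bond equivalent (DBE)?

Molecular formula from the SMILES: C18H21NO5.
DoU = (2C + 2 + N − H − X)/2 = (2·18 + 2 + 1 − 21 − 0)/2 = 18/2 = 9.
(Structurally: 2 ring(s) + 7 π bond(s) = 9.)

9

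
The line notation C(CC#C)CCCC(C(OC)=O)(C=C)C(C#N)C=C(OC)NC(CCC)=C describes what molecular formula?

C22H32N2O3

Heavy atoms from the SMILES: 22 C, 2 N, 3 O.
Implicit hydrogens by atom environment:
  9 × C: 2 H each → 18
  6 × C: no H
  4 × C: 1 H each → 4
  3 × C: 3 H each → 9
  3 × O: no H
  1 × N: 1 H
  1 × N: no H
  Total hydrogens = 32.
Molecular formula: C22H32N2O3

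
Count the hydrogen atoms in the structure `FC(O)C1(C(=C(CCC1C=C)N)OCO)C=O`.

Hydrogens are implicit in SMILES; fill each atom to its normal valence:
  4 × C: 2 H each → 8
  4 × C: 1 H each → 4
  3 × C: no H
  2 × O: 1 H each → 2
  2 × O: no H
  1 × F: no H
  1 × N: 2 H
  Total hydrogens = 16.

16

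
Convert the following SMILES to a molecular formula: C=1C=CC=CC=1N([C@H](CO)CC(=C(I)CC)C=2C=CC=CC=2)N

Heavy atoms from the SMILES: 19 C, 1 I, 2 N, 1 O.
Implicit hydrogens by atom environment:
  10 × C (aromatic): 1 H each → 10
  3 × C: 2 H each → 6
  2 × C: no H
  2 × C (aromatic): no H
  1 × C: 3 H
  1 × C: 1 H
  1 × I: no H
  1 × N: 2 H
  1 × N: no H
  1 × O: 1 H
  Total hydrogens = 23.
Molecular formula: C19H23IN2O

C19H23IN2O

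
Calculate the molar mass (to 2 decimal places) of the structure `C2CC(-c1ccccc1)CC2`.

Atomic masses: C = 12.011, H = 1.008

146.23

Molecular formula: C11H14.
M = 11×12.011 + 14×1.008 = 146.23 g/mol.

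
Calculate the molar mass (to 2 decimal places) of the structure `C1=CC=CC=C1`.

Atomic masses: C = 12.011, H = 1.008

78.11

Molecular formula: C6H6.
M = 6×12.011 + 6×1.008 = 78.11 g/mol.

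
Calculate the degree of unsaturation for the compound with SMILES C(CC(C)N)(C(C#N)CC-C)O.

2

Molecular formula from the SMILES: C9H18N2O.
DoU = (2C + 2 + N − H − X)/2 = (2·9 + 2 + 2 − 18 − 0)/2 = 4/2 = 2.
(Structurally: 0 ring(s) + 2 π bond(s) = 2.)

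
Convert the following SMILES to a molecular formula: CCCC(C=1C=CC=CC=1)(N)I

C10H14IN

Heavy atoms from the SMILES: 10 C, 1 I, 1 N.
Implicit hydrogens by atom environment:
  5 × C (aromatic): 1 H each → 5
  2 × C: 2 H each → 4
  1 × C: 3 H
  1 × C: no H
  1 × C (aromatic): no H
  1 × I: no H
  1 × N: 2 H
  Total hydrogens = 14.
Molecular formula: C10H14IN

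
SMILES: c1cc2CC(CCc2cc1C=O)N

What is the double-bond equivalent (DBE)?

Molecular formula from the SMILES: C11H13NO.
DoU = (2C + 2 + N − H − X)/2 = (2·11 + 2 + 1 − 13 − 0)/2 = 12/2 = 6.
(Structurally: 2 ring(s) + 4 π bond(s) = 6.)

6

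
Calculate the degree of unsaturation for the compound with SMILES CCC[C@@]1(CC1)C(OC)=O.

Molecular formula from the SMILES: C8H14O2.
DoU = (2C + 2 + N − H − X)/2 = (2·8 + 2 + 0 − 14 − 0)/2 = 4/2 = 2.
(Structurally: 1 ring(s) + 1 π bond(s) = 2.)

2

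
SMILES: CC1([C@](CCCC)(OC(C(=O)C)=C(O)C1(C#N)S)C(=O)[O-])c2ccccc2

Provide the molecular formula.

C20H22NO5S-

Heavy atoms from the SMILES: 20 C, 1 N, 5 O, 1 S.
Implicit hydrogens by atom environment:
  8 × C: no H
  5 × C (aromatic): 1 H each → 5
  3 × C: 3 H each → 9
  3 × C: 2 H each → 6
  3 × O: no H
  1 × C (aromatic): no H
  1 × N: no H
  1 × O: 1 H
  1 × O (charge -1): no H
  1 × S: 1 H
  Total hydrogens = 22.
Net charge -1.
Molecular formula: C20H22NO5S-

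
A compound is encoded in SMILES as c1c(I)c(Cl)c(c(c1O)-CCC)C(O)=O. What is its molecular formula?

C10H10ClIO3

Heavy atoms from the SMILES: 10 C, 1 Cl, 1 I, 3 O.
Implicit hydrogens by atom environment:
  5 × C (aromatic): no H
  2 × C: 2 H each → 4
  2 × O: 1 H each → 2
  1 × C: 3 H
  1 × C (aromatic): 1 H
  1 × C: no H
  1 × Cl: no H
  1 × I: no H
  1 × O: no H
  Total hydrogens = 10.
Molecular formula: C10H10ClIO3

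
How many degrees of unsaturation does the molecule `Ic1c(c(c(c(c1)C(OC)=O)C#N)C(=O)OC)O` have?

8

Molecular formula from the SMILES: C11H8INO5.
DoU = (2C + 2 + N − H − X)/2 = (2·11 + 2 + 1 − 8 − 1)/2 = 16/2 = 8.
(Structurally: 1 ring(s) + 7 π bond(s) = 8.)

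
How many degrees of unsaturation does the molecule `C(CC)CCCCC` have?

0

Molecular formula from the SMILES: C8H18.
DoU = (2C + 2 + N − H − X)/2 = (2·8 + 2 + 0 − 18 − 0)/2 = 0/2 = 0.
(Structurally: 0 ring(s) + 0 π bond(s) = 0.)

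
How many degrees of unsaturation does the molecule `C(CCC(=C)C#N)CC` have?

Molecular formula from the SMILES: C8H13N.
DoU = (2C + 2 + N − H − X)/2 = (2·8 + 2 + 1 − 13 − 0)/2 = 6/2 = 3.
(Structurally: 0 ring(s) + 3 π bond(s) = 3.)

3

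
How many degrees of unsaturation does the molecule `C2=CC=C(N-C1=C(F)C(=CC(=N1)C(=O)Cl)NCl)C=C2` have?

Molecular formula from the SMILES: C12H8Cl2FN3O.
DoU = (2C + 2 + N − H − X)/2 = (2·12 + 2 + 3 − 8 − 3)/2 = 18/2 = 9.
(Structurally: 2 ring(s) + 7 π bond(s) = 9.)

9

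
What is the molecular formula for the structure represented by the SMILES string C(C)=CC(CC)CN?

C7H15N

Heavy atoms from the SMILES: 7 C, 1 N.
Implicit hydrogens by atom environment:
  3 × C: 1 H each → 3
  2 × C: 3 H each → 6
  2 × C: 2 H each → 4
  1 × N: 2 H
  Total hydrogens = 15.
Molecular formula: C7H15N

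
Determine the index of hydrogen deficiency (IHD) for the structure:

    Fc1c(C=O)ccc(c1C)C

5

Molecular formula from the SMILES: C9H9FO.
DoU = (2C + 2 + N − H − X)/2 = (2·9 + 2 + 0 − 9 − 1)/2 = 10/2 = 5.
(Structurally: 1 ring(s) + 4 π bond(s) = 5.)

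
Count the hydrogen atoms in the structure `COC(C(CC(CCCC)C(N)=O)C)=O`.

21

Hydrogens are implicit in SMILES; fill each atom to its normal valence:
  4 × C: 2 H each → 8
  3 × C: 3 H each → 9
  3 × O: no H
  2 × C: 1 H each → 2
  2 × C: no H
  1 × N: 2 H
  Total hydrogens = 21.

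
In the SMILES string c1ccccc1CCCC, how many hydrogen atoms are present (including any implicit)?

14

Hydrogens are implicit in SMILES; fill each atom to its normal valence:
  5 × C (aromatic): 1 H each → 5
  3 × C: 2 H each → 6
  1 × C: 3 H
  1 × C (aromatic): no H
  Total hydrogens = 14.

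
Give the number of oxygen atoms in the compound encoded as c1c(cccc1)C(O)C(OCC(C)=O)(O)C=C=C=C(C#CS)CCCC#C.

The symbol for oxygen appears 4 times in the SMILES.

4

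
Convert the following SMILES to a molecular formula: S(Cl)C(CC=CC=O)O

C5H7ClO2S

Heavy atoms from the SMILES: 5 C, 1 Cl, 2 O, 1 S.
Implicit hydrogens by atom environment:
  4 × C: 1 H each → 4
  1 × C: 2 H
  1 × Cl: no H
  1 × O: 1 H
  1 × O: no H
  1 × S: no H
  Total hydrogens = 7.
Molecular formula: C5H7ClO2S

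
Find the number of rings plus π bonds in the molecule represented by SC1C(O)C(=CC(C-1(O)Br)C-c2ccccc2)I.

Molecular formula from the SMILES: C13H14BrIO2S.
DoU = (2C + 2 + N − H − X)/2 = (2·13 + 2 + 0 − 14 − 2)/2 = 12/2 = 6.
(Structurally: 2 ring(s) + 4 π bond(s) = 6.)

6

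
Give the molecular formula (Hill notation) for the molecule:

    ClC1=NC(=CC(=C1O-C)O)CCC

C9H12ClNO2

Heavy atoms from the SMILES: 9 C, 1 Cl, 1 N, 2 O.
Implicit hydrogens by atom environment:
  4 × C (aromatic): no H
  2 × C: 3 H each → 6
  2 × C: 2 H each → 4
  1 × C (aromatic): 1 H
  1 × Cl: no H
  1 × N (aromatic): no H
  1 × O: 1 H
  1 × O: no H
  Total hydrogens = 12.
Molecular formula: C9H12ClNO2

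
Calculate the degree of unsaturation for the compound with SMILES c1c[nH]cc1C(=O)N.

4

Molecular formula from the SMILES: C5H6N2O.
DoU = (2C + 2 + N − H − X)/2 = (2·5 + 2 + 2 − 6 − 0)/2 = 8/2 = 4.
(Structurally: 1 ring(s) + 3 π bond(s) = 4.)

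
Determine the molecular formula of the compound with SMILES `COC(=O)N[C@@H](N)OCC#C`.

C6H10N2O3

Heavy atoms from the SMILES: 6 C, 2 N, 3 O.
Implicit hydrogens by atom environment:
  3 × O: no H
  2 × C: 1 H each → 2
  2 × C: no H
  1 × C: 3 H
  1 × C: 2 H
  1 × N: 2 H
  1 × N: 1 H
  Total hydrogens = 10.
Molecular formula: C6H10N2O3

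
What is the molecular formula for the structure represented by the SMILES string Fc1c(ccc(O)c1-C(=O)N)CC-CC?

Heavy atoms from the SMILES: 11 C, 1 F, 1 N, 2 O.
Implicit hydrogens by atom environment:
  4 × C (aromatic): no H
  3 × C: 2 H each → 6
  2 × C (aromatic): 1 H each → 2
  1 × C: 3 H
  1 × C: no H
  1 × F: no H
  1 × N: 2 H
  1 × O: 1 H
  1 × O: no H
  Total hydrogens = 14.
Molecular formula: C11H14FNO2

C11H14FNO2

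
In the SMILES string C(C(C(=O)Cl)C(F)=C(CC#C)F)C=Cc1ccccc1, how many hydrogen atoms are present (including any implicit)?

13

Hydrogens are implicit in SMILES; fill each atom to its normal valence:
  5 × C (aromatic): 1 H each → 5
  4 × C: 1 H each → 4
  4 × C: no H
  2 × C: 2 H each → 4
  2 × F: no H
  1 × C (aromatic): no H
  1 × Cl: no H
  1 × O: no H
  Total hydrogens = 13.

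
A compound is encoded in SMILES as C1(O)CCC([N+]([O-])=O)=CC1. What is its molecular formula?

C6H9NO3

Heavy atoms from the SMILES: 6 C, 1 N, 3 O.
Implicit hydrogens by atom environment:
  3 × C: 2 H each → 6
  2 × C: 1 H each → 2
  1 × C: no H
  1 × N (charge +1): no H
  1 × O: 1 H
  1 × O: no H
  1 × O (charge -1): no H
  Total hydrogens = 9.
Molecular formula: C6H9NO3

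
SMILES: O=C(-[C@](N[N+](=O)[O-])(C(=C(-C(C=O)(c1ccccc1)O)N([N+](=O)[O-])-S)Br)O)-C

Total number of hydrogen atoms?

Hydrogens are implicit in SMILES; fill each atom to its normal valence:
  5 × C (aromatic): 1 H each → 5
  5 × C: no H
  4 × O: no H
  2 × N (charge +1): no H
  2 × O: 1 H each → 2
  2 × O (charge -1): no H
  1 × Br: no H
  1 × C: 3 H
  1 × C: 1 H
  1 × C (aromatic): no H
  1 × N: 1 H
  1 × N: no H
  1 × S: 1 H
  Total hydrogens = 13.

13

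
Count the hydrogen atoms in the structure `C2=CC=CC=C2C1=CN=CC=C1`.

Hydrogens are implicit in SMILES; fill each atom to its normal valence:
  9 × C (aromatic): 1 H each → 9
  2 × C (aromatic): no H
  1 × N (aromatic): no H
  Total hydrogens = 9.

9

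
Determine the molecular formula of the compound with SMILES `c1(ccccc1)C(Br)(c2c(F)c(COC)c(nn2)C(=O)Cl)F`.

C14H10BrClF2N2O2

Heavy atoms from the SMILES: 1 Br, 14 C, 1 Cl, 2 F, 2 N, 2 O.
Implicit hydrogens by atom environment:
  5 × C (aromatic): 1 H each → 5
  5 × C (aromatic): no H
  2 × C: no H
  2 × F: no H
  2 × N (aromatic): no H
  2 × O: no H
  1 × Br: no H
  1 × C: 3 H
  1 × C: 2 H
  1 × Cl: no H
  Total hydrogens = 10.
Molecular formula: C14H10BrClF2N2O2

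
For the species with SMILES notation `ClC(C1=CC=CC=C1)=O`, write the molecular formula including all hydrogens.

Heavy atoms from the SMILES: 7 C, 1 Cl, 1 O.
Implicit hydrogens by atom environment:
  5 × C (aromatic): 1 H each → 5
  1 × C (aromatic): no H
  1 × C: no H
  1 × Cl: no H
  1 × O: no H
  Total hydrogens = 5.
Molecular formula: C7H5ClO

C7H5ClO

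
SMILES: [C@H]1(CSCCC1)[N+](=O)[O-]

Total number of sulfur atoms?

1

The symbol for sulfur appears 1 time in the SMILES.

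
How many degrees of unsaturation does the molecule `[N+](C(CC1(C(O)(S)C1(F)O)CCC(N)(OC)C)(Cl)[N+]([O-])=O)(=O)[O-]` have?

3

Molecular formula from the SMILES: C10H17ClFN3O7S.
DoU = (2C + 2 + N − H − X)/2 = (2·10 + 2 + 3 − 17 − 2)/2 = 6/2 = 3.
(Structurally: 1 ring(s) + 2 π bond(s) = 3.)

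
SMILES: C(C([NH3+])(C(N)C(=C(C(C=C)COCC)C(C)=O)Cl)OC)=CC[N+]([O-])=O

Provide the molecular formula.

Heavy atoms from the SMILES: 16 C, 1 Cl, 3 N, 5 O.
Implicit hydrogens by atom environment:
  5 × C: 1 H each → 5
  4 × C: 2 H each → 8
  4 × C: no H
  4 × O: no H
  3 × C: 3 H each → 9
  1 × Cl: no H
  1 × N (charge +1): 3 H
  1 × N: 2 H
  1 × N (charge +1): no H
  1 × O (charge -1): no H
  Total hydrogens = 27.
Net charge +1.
Molecular formula: C16H27ClN3O5+

C16H27ClN3O5+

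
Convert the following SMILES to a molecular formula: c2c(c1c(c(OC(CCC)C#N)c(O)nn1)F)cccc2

Heavy atoms from the SMILES: 15 C, 1 F, 3 N, 2 O.
Implicit hydrogens by atom environment:
  5 × C (aromatic): 1 H each → 5
  5 × C (aromatic): no H
  2 × C: 2 H each → 4
  2 × N (aromatic): no H
  1 × C: 3 H
  1 × C: 1 H
  1 × C: no H
  1 × F: no H
  1 × N: no H
  1 × O: 1 H
  1 × O: no H
  Total hydrogens = 14.
Molecular formula: C15H14FN3O2

C15H14FN3O2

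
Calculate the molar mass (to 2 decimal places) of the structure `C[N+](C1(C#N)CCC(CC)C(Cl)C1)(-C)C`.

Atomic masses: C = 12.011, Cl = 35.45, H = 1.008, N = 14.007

229.77

Molecular formula: C12H22ClN2+.
M = 12×12.011 + 1×35.45 + 22×1.008 + 2×14.007 = 229.77 g/mol.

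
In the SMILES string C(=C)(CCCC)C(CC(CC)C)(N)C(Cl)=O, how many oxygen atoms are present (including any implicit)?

1

The symbol for oxygen appears 1 time in the SMILES.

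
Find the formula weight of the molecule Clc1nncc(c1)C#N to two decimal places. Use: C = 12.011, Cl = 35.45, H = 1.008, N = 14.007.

Molecular formula: C5H2ClN3.
M = 5×12.011 + 1×35.45 + 2×1.008 + 3×14.007 = 139.54 g/mol.

139.54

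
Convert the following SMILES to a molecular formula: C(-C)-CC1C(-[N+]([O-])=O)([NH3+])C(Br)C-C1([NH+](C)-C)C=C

[C12H24BrN3O2]2+

Heavy atoms from the SMILES: 1 Br, 12 C, 3 N, 2 O.
Implicit hydrogens by atom environment:
  4 × C: 2 H each → 8
  3 × C: 3 H each → 9
  3 × C: 1 H each → 3
  2 × C: no H
  1 × Br: no H
  1 × N (charge +1): 3 H
  1 × N (charge +1): 1 H
  1 × N (charge +1): no H
  1 × O: no H
  1 × O (charge -1): no H
  Total hydrogens = 24.
Net charge +2.
Molecular formula: [C12H24BrN3O2]2+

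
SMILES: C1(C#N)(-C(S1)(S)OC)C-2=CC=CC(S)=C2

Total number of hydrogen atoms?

Hydrogens are implicit in SMILES; fill each atom to its normal valence:
  4 × C (aromatic): 1 H each → 4
  3 × C: no H
  2 × C (aromatic): no H
  2 × S: 1 H each → 2
  1 × C: 3 H
  1 × N: no H
  1 × O: no H
  1 × S: no H
  Total hydrogens = 9.

9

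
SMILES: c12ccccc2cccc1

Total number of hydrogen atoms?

Hydrogens are implicit in SMILES; fill each atom to its normal valence:
  8 × C (aromatic): 1 H each → 8
  2 × C (aromatic): no H
  Total hydrogens = 8.

8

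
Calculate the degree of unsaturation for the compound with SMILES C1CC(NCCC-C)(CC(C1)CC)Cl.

1

Molecular formula from the SMILES: C12H24ClN.
DoU = (2C + 2 + N − H − X)/2 = (2·12 + 2 + 1 − 24 − 1)/2 = 2/2 = 1.
(Structurally: 1 ring(s) + 0 π bond(s) = 1.)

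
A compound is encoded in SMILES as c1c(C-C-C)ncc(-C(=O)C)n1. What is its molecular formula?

C9H12N2O

Heavy atoms from the SMILES: 9 C, 2 N, 1 O.
Implicit hydrogens by atom environment:
  2 × C: 3 H each → 6
  2 × C: 2 H each → 4
  2 × C (aromatic): 1 H each → 2
  2 × C (aromatic): no H
  2 × N (aromatic): no H
  1 × C: no H
  1 × O: no H
  Total hydrogens = 12.
Molecular formula: C9H12N2O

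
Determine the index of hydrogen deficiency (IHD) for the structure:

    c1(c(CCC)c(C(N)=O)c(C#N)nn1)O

7

Molecular formula from the SMILES: C9H10N4O2.
DoU = (2C + 2 + N − H − X)/2 = (2·9 + 2 + 4 − 10 − 0)/2 = 14/2 = 7.
(Structurally: 1 ring(s) + 6 π bond(s) = 7.)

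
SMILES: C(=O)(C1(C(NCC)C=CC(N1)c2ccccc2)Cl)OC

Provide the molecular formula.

C15H19ClN2O2

Heavy atoms from the SMILES: 15 C, 1 Cl, 2 N, 2 O.
Implicit hydrogens by atom environment:
  5 × C (aromatic): 1 H each → 5
  4 × C: 1 H each → 4
  2 × C: 3 H each → 6
  2 × C: no H
  2 × N: 1 H each → 2
  2 × O: no H
  1 × C: 2 H
  1 × C (aromatic): no H
  1 × Cl: no H
  Total hydrogens = 19.
Molecular formula: C15H19ClN2O2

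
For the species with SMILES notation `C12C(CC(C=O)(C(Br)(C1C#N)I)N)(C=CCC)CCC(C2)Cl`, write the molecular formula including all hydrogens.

Heavy atoms from the SMILES: 1 Br, 16 C, 1 Cl, 1 I, 2 N, 1 O.
Implicit hydrogens by atom environment:
  6 × C: 1 H each → 6
  5 × C: 2 H each → 10
  4 × C: no H
  1 × Br: no H
  1 × C: 3 H
  1 × Cl: no H
  1 × I: no H
  1 × N: 2 H
  1 × N: no H
  1 × O: no H
  Total hydrogens = 21.
Molecular formula: C16H21BrClIN2O

C16H21BrClIN2O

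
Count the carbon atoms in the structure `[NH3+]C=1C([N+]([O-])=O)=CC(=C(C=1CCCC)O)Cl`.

10

The symbol for carbon appears 10 times in the SMILES. (Cl is a single chlorine, not C + l.)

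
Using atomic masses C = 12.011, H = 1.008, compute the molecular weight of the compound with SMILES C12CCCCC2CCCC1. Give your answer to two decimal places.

138.25

Molecular formula: C10H18.
M = 10×12.011 + 18×1.008 = 138.25 g/mol.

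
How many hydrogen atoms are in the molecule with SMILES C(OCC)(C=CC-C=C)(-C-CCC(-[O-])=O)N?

20

Hydrogens are implicit in SMILES; fill each atom to its normal valence:
  6 × C: 2 H each → 12
  3 × C: 1 H each → 3
  2 × C: no H
  2 × O: no H
  1 × C: 3 H
  1 × N: 2 H
  1 × O (charge -1): no H
  Total hydrogens = 20.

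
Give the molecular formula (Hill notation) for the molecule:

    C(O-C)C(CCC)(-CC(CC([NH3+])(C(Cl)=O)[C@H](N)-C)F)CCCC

C17H35ClFN2O2+

Heavy atoms from the SMILES: 17 C, 1 Cl, 1 F, 2 N, 2 O.
Implicit hydrogens by atom environment:
  8 × C: 2 H each → 16
  4 × C: 3 H each → 12
  3 × C: no H
  2 × C: 1 H each → 2
  2 × O: no H
  1 × Cl: no H
  1 × F: no H
  1 × N (charge +1): 3 H
  1 × N: 2 H
  Total hydrogens = 35.
Net charge +1.
Molecular formula: C17H35ClFN2O2+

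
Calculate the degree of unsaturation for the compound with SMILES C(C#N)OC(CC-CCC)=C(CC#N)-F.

5

Molecular formula from the SMILES: C11H15FN2O.
DoU = (2C + 2 + N − H − X)/2 = (2·11 + 2 + 2 − 15 − 1)/2 = 10/2 = 5.
(Structurally: 0 ring(s) + 5 π bond(s) = 5.)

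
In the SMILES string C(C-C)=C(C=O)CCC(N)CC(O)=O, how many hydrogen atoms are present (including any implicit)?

17

Hydrogens are implicit in SMILES; fill each atom to its normal valence:
  4 × C: 2 H each → 8
  3 × C: 1 H each → 3
  2 × C: no H
  2 × O: no H
  1 × C: 3 H
  1 × N: 2 H
  1 × O: 1 H
  Total hydrogens = 17.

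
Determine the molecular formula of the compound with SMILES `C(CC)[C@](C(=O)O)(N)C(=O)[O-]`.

Heavy atoms from the SMILES: 6 C, 1 N, 4 O.
Implicit hydrogens by atom environment:
  3 × C: no H
  2 × C: 2 H each → 4
  2 × O: no H
  1 × C: 3 H
  1 × N: 2 H
  1 × O: 1 H
  1 × O (charge -1): no H
  Total hydrogens = 10.
Net charge -1.
Molecular formula: C6H10NO4-

C6H10NO4-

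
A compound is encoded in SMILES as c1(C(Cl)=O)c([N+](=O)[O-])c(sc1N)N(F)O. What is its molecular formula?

Heavy atoms from the SMILES: 5 C, 1 Cl, 1 F, 3 N, 4 O, 1 S.
Implicit hydrogens by atom environment:
  4 × C (aromatic): no H
  2 × O: no H
  1 × C: no H
  1 × Cl: no H
  1 × F: no H
  1 × N: 2 H
  1 × N: no H
  1 × N (charge +1): no H
  1 × O: 1 H
  1 × O (charge -1): no H
  1 × S (aromatic): no H
  Total hydrogens = 3.
Molecular formula: C5H3ClFN3O4S

C5H3ClFN3O4S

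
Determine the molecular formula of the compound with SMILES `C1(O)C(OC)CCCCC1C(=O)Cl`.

Heavy atoms from the SMILES: 9 C, 1 Cl, 3 O.
Implicit hydrogens by atom environment:
  4 × C: 2 H each → 8
  3 × C: 1 H each → 3
  2 × O: no H
  1 × C: 3 H
  1 × C: no H
  1 × Cl: no H
  1 × O: 1 H
  Total hydrogens = 15.
Molecular formula: C9H15ClO3

C9H15ClO3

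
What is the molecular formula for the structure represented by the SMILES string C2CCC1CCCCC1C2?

Heavy atoms from the SMILES: 10 C.
Implicit hydrogens by atom environment:
  8 × C: 2 H each → 16
  2 × C: 1 H each → 2
  Total hydrogens = 18.
Molecular formula: C10H18

C10H18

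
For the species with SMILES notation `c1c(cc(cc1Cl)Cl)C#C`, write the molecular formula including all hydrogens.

C8H4Cl2

Heavy atoms from the SMILES: 8 C, 2 Cl.
Implicit hydrogens by atom environment:
  3 × C (aromatic): 1 H each → 3
  3 × C (aromatic): no H
  2 × Cl: no H
  1 × C: 1 H
  1 × C: no H
  Total hydrogens = 4.
Molecular formula: C8H4Cl2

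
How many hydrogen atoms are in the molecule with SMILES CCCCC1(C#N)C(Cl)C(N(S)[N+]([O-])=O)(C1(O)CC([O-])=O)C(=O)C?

17

Hydrogens are implicit in SMILES; fill each atom to its normal valence:
  6 × C: no H
  4 × C: 2 H each → 8
  3 × O: no H
  2 × C: 3 H each → 6
  2 × N: no H
  2 × O (charge -1): no H
  1 × C: 1 H
  1 × Cl: no H
  1 × N (charge +1): no H
  1 × O: 1 H
  1 × S: 1 H
  Total hydrogens = 17.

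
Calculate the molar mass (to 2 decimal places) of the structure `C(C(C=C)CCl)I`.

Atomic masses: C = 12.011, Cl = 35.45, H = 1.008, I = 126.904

230.47

Molecular formula: C5H8ClI.
M = 5×12.011 + 1×35.45 + 8×1.008 + 1×126.904 = 230.47 g/mol.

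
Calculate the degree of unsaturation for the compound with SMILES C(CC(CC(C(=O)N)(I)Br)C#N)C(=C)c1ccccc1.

Molecular formula from the SMILES: C15H16BrIN2O.
DoU = (2C + 2 + N − H − X)/2 = (2·15 + 2 + 2 − 16 − 2)/2 = 16/2 = 8.
(Structurally: 1 ring(s) + 7 π bond(s) = 8.)

8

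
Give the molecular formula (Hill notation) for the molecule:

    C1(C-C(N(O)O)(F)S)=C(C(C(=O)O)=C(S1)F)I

C7H6F2INO4S2

Heavy atoms from the SMILES: 7 C, 2 F, 1 I, 1 N, 4 O, 2 S.
Implicit hydrogens by atom environment:
  4 × C (aromatic): no H
  3 × O: 1 H each → 3
  2 × C: no H
  2 × F: no H
  1 × C: 2 H
  1 × I: no H
  1 × N: no H
  1 × O: no H
  1 × S: 1 H
  1 × S (aromatic): no H
  Total hydrogens = 6.
Molecular formula: C7H6F2INO4S2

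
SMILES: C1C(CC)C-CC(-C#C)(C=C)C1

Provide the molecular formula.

C12H18

Heavy atoms from the SMILES: 12 C.
Implicit hydrogens by atom environment:
  6 × C: 2 H each → 12
  3 × C: 1 H each → 3
  2 × C: no H
  1 × C: 3 H
  Total hydrogens = 18.
Molecular formula: C12H18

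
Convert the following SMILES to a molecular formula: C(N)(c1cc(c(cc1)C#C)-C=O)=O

Heavy atoms from the SMILES: 10 C, 1 N, 2 O.
Implicit hydrogens by atom environment:
  3 × C (aromatic): 1 H each → 3
  3 × C (aromatic): no H
  2 × C: 1 H each → 2
  2 × C: no H
  2 × O: no H
  1 × N: 2 H
  Total hydrogens = 7.
Molecular formula: C10H7NO2

C10H7NO2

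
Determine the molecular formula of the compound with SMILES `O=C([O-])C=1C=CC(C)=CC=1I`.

Heavy atoms from the SMILES: 8 C, 1 I, 2 O.
Implicit hydrogens by atom environment:
  3 × C (aromatic): 1 H each → 3
  3 × C (aromatic): no H
  1 × C: 3 H
  1 × C: no H
  1 × I: no H
  1 × O: no H
  1 × O (charge -1): no H
  Total hydrogens = 6.
Net charge -1.
Molecular formula: C8H6IO2-

C8H6IO2-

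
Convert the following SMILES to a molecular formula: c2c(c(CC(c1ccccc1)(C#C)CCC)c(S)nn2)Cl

C17H17ClN2S

Heavy atoms from the SMILES: 17 C, 1 Cl, 2 N, 1 S.
Implicit hydrogens by atom environment:
  6 × C (aromatic): 1 H each → 6
  4 × C (aromatic): no H
  3 × C: 2 H each → 6
  2 × C: no H
  2 × N (aromatic): no H
  1 × C: 3 H
  1 × C: 1 H
  1 × Cl: no H
  1 × S: 1 H
  Total hydrogens = 17.
Molecular formula: C17H17ClN2S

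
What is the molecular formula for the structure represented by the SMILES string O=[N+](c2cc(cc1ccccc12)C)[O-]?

Heavy atoms from the SMILES: 11 C, 1 N, 2 O.
Implicit hydrogens by atom environment:
  6 × C (aromatic): 1 H each → 6
  4 × C (aromatic): no H
  1 × C: 3 H
  1 × N (charge +1): no H
  1 × O: no H
  1 × O (charge -1): no H
  Total hydrogens = 9.
Molecular formula: C11H9NO2

C11H9NO2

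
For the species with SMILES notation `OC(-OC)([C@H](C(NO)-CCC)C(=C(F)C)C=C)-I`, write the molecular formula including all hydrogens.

C12H21FINO3

Heavy atoms from the SMILES: 12 C, 1 F, 1 I, 1 N, 3 O.
Implicit hydrogens by atom environment:
  3 × C: 3 H each → 9
  3 × C: 2 H each → 6
  3 × C: 1 H each → 3
  3 × C: no H
  2 × O: 1 H each → 2
  1 × F: no H
  1 × I: no H
  1 × N: 1 H
  1 × O: no H
  Total hydrogens = 21.
Molecular formula: C12H21FINO3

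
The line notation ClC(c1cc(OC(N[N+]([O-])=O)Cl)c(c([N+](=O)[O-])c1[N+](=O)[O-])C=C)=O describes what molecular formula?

C10H6Cl2N4O8

Heavy atoms from the SMILES: 10 C, 2 Cl, 4 N, 8 O.
Implicit hydrogens by atom environment:
  5 × C (aromatic): no H
  5 × O: no H
  3 × N (charge +1): no H
  3 × O (charge -1): no H
  2 × C: 1 H each → 2
  2 × Cl: no H
  1 × C: 2 H
  1 × C (aromatic): 1 H
  1 × C: no H
  1 × N: 1 H
  Total hydrogens = 6.
Molecular formula: C10H6Cl2N4O8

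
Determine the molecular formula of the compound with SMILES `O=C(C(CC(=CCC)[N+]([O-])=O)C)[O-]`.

Heavy atoms from the SMILES: 8 C, 1 N, 4 O.
Implicit hydrogens by atom environment:
  2 × C: 3 H each → 6
  2 × C: 2 H each → 4
  2 × C: 1 H each → 2
  2 × C: no H
  2 × O: no H
  2 × O (charge -1): no H
  1 × N (charge +1): no H
  Total hydrogens = 12.
Net charge -1.
Molecular formula: C8H12NO4-

C8H12NO4-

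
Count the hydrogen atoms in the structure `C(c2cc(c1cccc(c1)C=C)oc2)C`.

Hydrogens are implicit in SMILES; fill each atom to its normal valence:
  6 × C (aromatic): 1 H each → 6
  4 × C (aromatic): no H
  2 × C: 2 H each → 4
  1 × C: 3 H
  1 × C: 1 H
  1 × O (aromatic): no H
  Total hydrogens = 14.

14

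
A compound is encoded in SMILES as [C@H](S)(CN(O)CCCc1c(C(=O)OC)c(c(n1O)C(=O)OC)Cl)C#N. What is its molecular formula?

Heavy atoms from the SMILES: 14 C, 1 Cl, 3 N, 6 O, 1 S.
Implicit hydrogens by atom environment:
  4 × C: 2 H each → 8
  4 × C (aromatic): no H
  4 × O: no H
  3 × C: no H
  2 × C: 3 H each → 6
  2 × N: no H
  2 × O: 1 H each → 2
  1 × C: 1 H
  1 × Cl: no H
  1 × N (aromatic): no H
  1 × S: 1 H
  Total hydrogens = 18.
Molecular formula: C14H18ClN3O6S

C14H18ClN3O6S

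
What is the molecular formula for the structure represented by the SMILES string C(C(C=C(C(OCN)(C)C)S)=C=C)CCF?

C12H20FNOS

Heavy atoms from the SMILES: 12 C, 1 F, 1 N, 1 O, 1 S.
Implicit hydrogens by atom environment:
  5 × C: 2 H each → 10
  4 × C: no H
  2 × C: 3 H each → 6
  1 × C: 1 H
  1 × F: no H
  1 × N: 2 H
  1 × O: no H
  1 × S: 1 H
  Total hydrogens = 20.
Molecular formula: C12H20FNOS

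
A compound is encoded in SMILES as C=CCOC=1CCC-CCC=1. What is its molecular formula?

Heavy atoms from the SMILES: 10 C, 1 O.
Implicit hydrogens by atom environment:
  7 × C: 2 H each → 14
  2 × C: 1 H each → 2
  1 × C: no H
  1 × O: no H
  Total hydrogens = 16.
Molecular formula: C10H16O

C10H16O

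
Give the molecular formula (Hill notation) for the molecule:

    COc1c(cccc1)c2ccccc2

C13H12O

Heavy atoms from the SMILES: 13 C, 1 O.
Implicit hydrogens by atom environment:
  9 × C (aromatic): 1 H each → 9
  3 × C (aromatic): no H
  1 × C: 3 H
  1 × O: no H
  Total hydrogens = 12.
Molecular formula: C13H12O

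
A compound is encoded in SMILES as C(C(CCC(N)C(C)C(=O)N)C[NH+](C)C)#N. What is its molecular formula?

C11H23N4O+

Heavy atoms from the SMILES: 11 C, 4 N, 1 O.
Implicit hydrogens by atom environment:
  3 × C: 3 H each → 9
  3 × C: 2 H each → 6
  3 × C: 1 H each → 3
  2 × C: no H
  2 × N: 2 H each → 4
  1 × N (charge +1): 1 H
  1 × N: no H
  1 × O: no H
  Total hydrogens = 23.
Net charge +1.
Molecular formula: C11H23N4O+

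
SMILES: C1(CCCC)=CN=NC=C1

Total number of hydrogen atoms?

12

Hydrogens are implicit in SMILES; fill each atom to its normal valence:
  3 × C: 2 H each → 6
  3 × C (aromatic): 1 H each → 3
  2 × N (aromatic): no H
  1 × C: 3 H
  1 × C (aromatic): no H
  Total hydrogens = 12.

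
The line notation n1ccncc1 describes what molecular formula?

C4H4N2

Heavy atoms from the SMILES: 4 C, 2 N.
Implicit hydrogens by atom environment:
  4 × C (aromatic): 1 H each → 4
  2 × N (aromatic): no H
  Total hydrogens = 4.
Molecular formula: C4H4N2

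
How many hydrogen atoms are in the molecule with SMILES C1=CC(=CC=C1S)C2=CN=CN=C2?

8

Hydrogens are implicit in SMILES; fill each atom to its normal valence:
  7 × C (aromatic): 1 H each → 7
  3 × C (aromatic): no H
  2 × N (aromatic): no H
  1 × S: 1 H
  Total hydrogens = 8.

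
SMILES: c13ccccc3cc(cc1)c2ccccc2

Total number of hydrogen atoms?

12

Hydrogens are implicit in SMILES; fill each atom to its normal valence:
  12 × C (aromatic): 1 H each → 12
  4 × C (aromatic): no H
  Total hydrogens = 12.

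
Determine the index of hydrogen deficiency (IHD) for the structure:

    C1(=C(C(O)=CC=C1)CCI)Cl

4

Molecular formula from the SMILES: C8H8ClIO.
DoU = (2C + 2 + N − H − X)/2 = (2·8 + 2 + 0 − 8 − 2)/2 = 8/2 = 4.
(Structurally: 1 ring(s) + 3 π bond(s) = 4.)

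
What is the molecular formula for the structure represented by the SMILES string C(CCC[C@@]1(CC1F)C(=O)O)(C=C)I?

C10H14FIO2

Heavy atoms from the SMILES: 10 C, 1 F, 1 I, 2 O.
Implicit hydrogens by atom environment:
  5 × C: 2 H each → 10
  3 × C: 1 H each → 3
  2 × C: no H
  1 × F: no H
  1 × I: no H
  1 × O: 1 H
  1 × O: no H
  Total hydrogens = 14.
Molecular formula: C10H14FIO2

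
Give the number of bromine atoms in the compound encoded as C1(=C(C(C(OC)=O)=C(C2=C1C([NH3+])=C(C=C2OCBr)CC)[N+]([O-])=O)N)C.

1

The symbol for bromine appears 1 time in the SMILES.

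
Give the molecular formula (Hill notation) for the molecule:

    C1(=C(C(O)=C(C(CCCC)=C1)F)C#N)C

Heavy atoms from the SMILES: 12 C, 1 F, 1 N, 1 O.
Implicit hydrogens by atom environment:
  5 × C (aromatic): no H
  3 × C: 2 H each → 6
  2 × C: 3 H each → 6
  1 × C (aromatic): 1 H
  1 × C: no H
  1 × F: no H
  1 × N: no H
  1 × O: 1 H
  Total hydrogens = 14.
Molecular formula: C12H14FNO

C12H14FNO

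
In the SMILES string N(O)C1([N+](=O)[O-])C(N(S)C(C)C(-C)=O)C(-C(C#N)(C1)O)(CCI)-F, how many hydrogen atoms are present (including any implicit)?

Hydrogens are implicit in SMILES; fill each atom to its normal valence:
  5 × C: no H
  3 × C: 2 H each → 6
  2 × C: 3 H each → 6
  2 × C: 1 H each → 2
  2 × N: no H
  2 × O: 1 H each → 2
  2 × O: no H
  1 × F: no H
  1 × I: no H
  1 × N: 1 H
  1 × N (charge +1): no H
  1 × O (charge -1): no H
  1 × S: 1 H
  Total hydrogens = 18.

18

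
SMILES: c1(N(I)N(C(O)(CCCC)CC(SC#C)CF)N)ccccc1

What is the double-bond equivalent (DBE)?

6

Molecular formula from the SMILES: C16H23FIN3OS.
DoU = (2C + 2 + N − H − X)/2 = (2·16 + 2 + 3 − 23 − 2)/2 = 12/2 = 6.
(Structurally: 1 ring(s) + 5 π bond(s) = 6.)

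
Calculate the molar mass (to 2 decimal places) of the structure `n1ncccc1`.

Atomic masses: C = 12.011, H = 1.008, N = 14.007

80.09

Molecular formula: C4H4N2.
M = 4×12.011 + 4×1.008 + 2×14.007 = 80.09 g/mol.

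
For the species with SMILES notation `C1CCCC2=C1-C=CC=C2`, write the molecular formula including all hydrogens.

C10H12

Heavy atoms from the SMILES: 10 C.
Implicit hydrogens by atom environment:
  4 × C: 2 H each → 8
  4 × C (aromatic): 1 H each → 4
  2 × C (aromatic): no H
  Total hydrogens = 12.
Molecular formula: C10H12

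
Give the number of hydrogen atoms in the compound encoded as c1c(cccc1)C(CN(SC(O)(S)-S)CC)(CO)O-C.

21

Hydrogens are implicit in SMILES; fill each atom to its normal valence:
  5 × C (aromatic): 1 H each → 5
  3 × C: 2 H each → 6
  2 × C: 3 H each → 6
  2 × C: no H
  2 × O: 1 H each → 2
  2 × S: 1 H each → 2
  1 × C (aromatic): no H
  1 × N: no H
  1 × O: no H
  1 × S: no H
  Total hydrogens = 21.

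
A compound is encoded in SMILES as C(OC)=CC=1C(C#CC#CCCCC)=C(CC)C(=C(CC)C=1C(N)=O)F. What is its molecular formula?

Heavy atoms from the SMILES: 22 C, 1 F, 1 N, 2 O.
Implicit hydrogens by atom environment:
  6 × C (aromatic): no H
  5 × C: 2 H each → 10
  5 × C: no H
  4 × C: 3 H each → 12
  2 × C: 1 H each → 2
  2 × O: no H
  1 × F: no H
  1 × N: 2 H
  Total hydrogens = 26.
Molecular formula: C22H26FNO2

C22H26FNO2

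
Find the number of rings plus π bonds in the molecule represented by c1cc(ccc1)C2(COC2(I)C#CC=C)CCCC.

8

Molecular formula from the SMILES: C17H19IO.
DoU = (2C + 2 + N − H − X)/2 = (2·17 + 2 + 0 − 19 − 1)/2 = 16/2 = 8.
(Structurally: 2 ring(s) + 6 π bond(s) = 8.)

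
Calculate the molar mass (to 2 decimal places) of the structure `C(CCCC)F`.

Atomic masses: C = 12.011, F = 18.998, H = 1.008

Molecular formula: C5H11F.
M = 5×12.011 + 1×18.998 + 11×1.008 = 90.14 g/mol.

90.14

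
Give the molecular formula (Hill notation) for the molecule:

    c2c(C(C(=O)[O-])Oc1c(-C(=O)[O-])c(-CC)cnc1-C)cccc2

Heavy atoms from the SMILES: 17 C, 1 N, 5 O.
Implicit hydrogens by atom environment:
  6 × C (aromatic): 1 H each → 6
  5 × C (aromatic): no H
  3 × O: no H
  2 × C: 3 H each → 6
  2 × C: no H
  2 × O (charge -1): no H
  1 × C: 2 H
  1 × C: 1 H
  1 × N (aromatic): no H
  Total hydrogens = 15.
Net charge -2.
Molecular formula: [C17H15NO5]2-

[C17H15NO5]2-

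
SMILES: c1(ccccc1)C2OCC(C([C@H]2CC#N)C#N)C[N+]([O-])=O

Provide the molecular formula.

C15H15N3O3

Heavy atoms from the SMILES: 15 C, 3 N, 3 O.
Implicit hydrogens by atom environment:
  5 × C (aromatic): 1 H each → 5
  4 × C: 1 H each → 4
  3 × C: 2 H each → 6
  2 × C: no H
  2 × N: no H
  2 × O: no H
  1 × C (aromatic): no H
  1 × N (charge +1): no H
  1 × O (charge -1): no H
  Total hydrogens = 15.
Molecular formula: C15H15N3O3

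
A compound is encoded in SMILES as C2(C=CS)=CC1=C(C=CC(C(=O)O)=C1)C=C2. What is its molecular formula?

C13H10O2S

Heavy atoms from the SMILES: 13 C, 2 O, 1 S.
Implicit hydrogens by atom environment:
  6 × C (aromatic): 1 H each → 6
  4 × C (aromatic): no H
  2 × C: 1 H each → 2
  1 × C: no H
  1 × O: 1 H
  1 × O: no H
  1 × S: 1 H
  Total hydrogens = 10.
Molecular formula: C13H10O2S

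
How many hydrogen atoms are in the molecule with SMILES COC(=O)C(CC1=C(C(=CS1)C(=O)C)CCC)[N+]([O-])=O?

17

Hydrogens are implicit in SMILES; fill each atom to its normal valence:
  4 × O: no H
  3 × C: 3 H each → 9
  3 × C: 2 H each → 6
  3 × C (aromatic): no H
  2 × C: no H
  1 × C (aromatic): 1 H
  1 × C: 1 H
  1 × N (charge +1): no H
  1 × O (charge -1): no H
  1 × S (aromatic): no H
  Total hydrogens = 17.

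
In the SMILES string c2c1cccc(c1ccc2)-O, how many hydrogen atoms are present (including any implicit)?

Hydrogens are implicit in SMILES; fill each atom to its normal valence:
  7 × C (aromatic): 1 H each → 7
  3 × C (aromatic): no H
  1 × O: 1 H
  Total hydrogens = 8.

8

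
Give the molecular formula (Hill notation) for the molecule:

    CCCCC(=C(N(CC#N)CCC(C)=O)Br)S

C12H19BrN2OS

Heavy atoms from the SMILES: 1 Br, 12 C, 2 N, 1 O, 1 S.
Implicit hydrogens by atom environment:
  6 × C: 2 H each → 12
  4 × C: no H
  2 × C: 3 H each → 6
  2 × N: no H
  1 × Br: no H
  1 × O: no H
  1 × S: 1 H
  Total hydrogens = 19.
Molecular formula: C12H19BrN2OS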